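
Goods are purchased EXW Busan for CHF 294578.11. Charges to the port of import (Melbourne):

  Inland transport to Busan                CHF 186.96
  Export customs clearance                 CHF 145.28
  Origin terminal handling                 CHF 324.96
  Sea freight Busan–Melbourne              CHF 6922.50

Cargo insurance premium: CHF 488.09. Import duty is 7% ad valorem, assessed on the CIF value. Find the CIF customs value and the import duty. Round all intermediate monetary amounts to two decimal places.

CIF value: CHF 302645.90; import duty: CHF 21185.21

CIF = EXW price + pre-shipment costs + freight + insurance
CIF = 294578.11 + 186.96 + 145.28 + 324.96 + 6922.50 + 488.09 = 302645.90
Import duty = 302645.90 × 7% = 21185.21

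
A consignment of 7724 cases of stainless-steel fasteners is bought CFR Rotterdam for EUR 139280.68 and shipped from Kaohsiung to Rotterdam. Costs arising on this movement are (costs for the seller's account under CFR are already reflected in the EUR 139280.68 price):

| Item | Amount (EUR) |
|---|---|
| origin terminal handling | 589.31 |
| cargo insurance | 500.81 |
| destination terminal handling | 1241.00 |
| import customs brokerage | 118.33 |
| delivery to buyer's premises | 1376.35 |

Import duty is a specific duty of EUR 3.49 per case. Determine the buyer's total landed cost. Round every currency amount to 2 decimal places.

Total landed cost: EUR 169473.93

CFR: the seller pays costs through ocean freight to the destination port, but not insurance.
Already in the invoice (seller's account under CFR): origin terminal — exclude.
CIF value = CFR price + insurance = 139280.68 + 500.81 = 139781.49
Import duty = 7724 × 3.49 = 26956.76
Buyer bears: insurance 500.81 + destination terminal 1241.00 + brokerage 118.33 + delivery 1376.35 + duty 26956.76 = 30193.25
Landed cost = invoice 139280.68 + 30193.25 = 169473.93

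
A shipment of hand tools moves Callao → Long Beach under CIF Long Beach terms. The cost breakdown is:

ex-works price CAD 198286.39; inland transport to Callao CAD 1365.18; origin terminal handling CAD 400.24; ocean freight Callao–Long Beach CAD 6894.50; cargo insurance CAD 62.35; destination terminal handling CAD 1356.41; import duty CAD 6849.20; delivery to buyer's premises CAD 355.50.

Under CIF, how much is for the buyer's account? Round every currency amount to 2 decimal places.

CIF: the seller pays costs through ocean freight and marine insurance to the destination port.
Seller's account: goods 198286.39 + inland to port 1365.18 + origin terminal 400.24 + freight 6894.50 + insurance 62.35 = 207008.66
Buyer's account: destination terminal 1356.41 + duty 6849.20 + delivery 355.50 = 8561.11

Buyer's account: CAD 8561.11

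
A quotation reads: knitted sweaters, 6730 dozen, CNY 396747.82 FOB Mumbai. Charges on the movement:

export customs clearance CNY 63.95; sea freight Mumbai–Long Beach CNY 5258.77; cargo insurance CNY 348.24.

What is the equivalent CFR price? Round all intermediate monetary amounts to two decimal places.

Not relevant to the conversion: export clearance — on the seller under both FOB and CFR; already in the FOB price and stays in the CFR price. insurance — on the buyer under both terms; not part of either seller's price.
From FOB to CFR, the seller additionally bears: freight.
CFR price = 396747.82 + 5258.77 = 402006.59

CFR price: CNY 402006.59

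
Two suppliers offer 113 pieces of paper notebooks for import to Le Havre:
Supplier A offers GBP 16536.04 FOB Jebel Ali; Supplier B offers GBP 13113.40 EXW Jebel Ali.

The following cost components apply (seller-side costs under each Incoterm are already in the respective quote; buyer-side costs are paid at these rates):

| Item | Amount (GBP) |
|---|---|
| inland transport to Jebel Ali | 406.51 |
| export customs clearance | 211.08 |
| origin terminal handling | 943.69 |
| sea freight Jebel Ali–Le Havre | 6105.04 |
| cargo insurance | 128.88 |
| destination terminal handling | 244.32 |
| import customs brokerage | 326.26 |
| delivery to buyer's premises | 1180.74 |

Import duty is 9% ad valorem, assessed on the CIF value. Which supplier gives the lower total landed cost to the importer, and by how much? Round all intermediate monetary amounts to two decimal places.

Supplier B is cheaper by GBP 2028.89

Supplier A (FOB):
CIF value = FOB price + freight + insurance = 16536.04 + 6105.04 + 128.88 = 22769.96
Import duty = 22769.96 × 9% = 2049.30
Buyer bears (A): 6105.04 + 128.88 + 244.32 + 326.26 + 1180.74 = 7985.24
Landed cost (A) = invoice 16536.04 + 7985.24 + duty 2049.30 = 26570.58
Supplier B (EXW):
CIF value = EXW price + inland to port + export clearance + origin terminal + freight + insurance = 13113.40 + 406.51 + 211.08 + 943.69 + 6105.04 + 128.88 = 20908.60
Import duty = 20908.60 × 9% = 1881.77
Buyer bears (B): 406.51 + 211.08 + 943.69 + 6105.04 + 128.88 + 244.32 + 326.26 + 1180.74 = 9546.52
Landed cost (B) = invoice 13113.40 + 9546.52 + duty 1881.77 = 24541.69
Difference = |26570.58 − 24541.69| = 2028.89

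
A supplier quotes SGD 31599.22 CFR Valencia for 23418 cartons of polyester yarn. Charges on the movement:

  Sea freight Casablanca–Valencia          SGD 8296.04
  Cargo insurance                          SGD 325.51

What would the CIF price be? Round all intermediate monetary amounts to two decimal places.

Not relevant to the conversion: freight — on the seller under both CFR and CIF; already in the CFR price and stays in the CIF price.
From CFR to CIF, the seller additionally bears: insurance.
CIF price = 31599.22 + 325.51 = 31924.73

CIF price: SGD 31924.73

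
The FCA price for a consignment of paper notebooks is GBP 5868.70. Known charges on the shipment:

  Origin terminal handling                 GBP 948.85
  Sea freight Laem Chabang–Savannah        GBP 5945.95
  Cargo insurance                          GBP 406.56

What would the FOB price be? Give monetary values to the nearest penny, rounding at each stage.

FOB price: GBP 6817.55

Not relevant to the conversion: freight, insurance — on the buyer under both terms; not part of either seller's price.
From FCA to FOB, the seller additionally bears: origin terminal.
FOB price = 5868.70 + 948.85 = 6817.55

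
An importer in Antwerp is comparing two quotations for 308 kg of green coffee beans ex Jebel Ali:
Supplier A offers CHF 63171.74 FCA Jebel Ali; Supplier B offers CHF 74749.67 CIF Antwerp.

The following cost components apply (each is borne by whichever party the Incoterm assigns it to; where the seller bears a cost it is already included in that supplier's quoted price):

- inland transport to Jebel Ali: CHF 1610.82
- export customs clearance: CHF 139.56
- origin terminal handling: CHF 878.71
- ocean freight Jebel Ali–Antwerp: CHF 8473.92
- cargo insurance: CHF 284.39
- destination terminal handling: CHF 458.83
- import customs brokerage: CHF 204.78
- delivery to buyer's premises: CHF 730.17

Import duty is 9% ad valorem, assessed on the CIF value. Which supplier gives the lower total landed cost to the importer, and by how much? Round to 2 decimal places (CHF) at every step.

Supplier A (FCA):
CIF value = FCA price + origin terminal + freight + insurance = 63171.74 + 878.71 + 8473.92 + 284.39 = 72808.76
Import duty = 72808.76 × 9% = 6552.79
Buyer bears (A): 878.71 + 8473.92 + 284.39 + 458.83 + 204.78 + 730.17 = 11030.80
Landed cost (A) = invoice 63171.74 + 11030.80 + duty 6552.79 = 80755.33
Supplier B (CIF):
The CIF price already equals the CIF value: 74749.67
Import duty = 74749.67 × 9% = 6727.47
Buyer bears (B): 458.83 + 204.78 + 730.17 = 1393.78
Landed cost (B) = invoice 74749.67 + 1393.78 + duty 6727.47 = 82870.92
Difference = |80755.33 − 82870.92| = 2115.59

Supplier A is cheaper by CHF 2115.59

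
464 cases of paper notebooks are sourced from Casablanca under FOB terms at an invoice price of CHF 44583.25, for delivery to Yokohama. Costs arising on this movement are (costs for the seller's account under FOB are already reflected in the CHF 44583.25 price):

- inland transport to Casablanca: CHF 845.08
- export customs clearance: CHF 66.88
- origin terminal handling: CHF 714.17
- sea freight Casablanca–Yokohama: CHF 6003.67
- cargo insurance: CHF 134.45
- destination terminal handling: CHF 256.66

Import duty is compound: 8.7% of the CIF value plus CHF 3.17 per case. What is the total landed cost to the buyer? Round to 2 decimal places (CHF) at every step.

FOB: the seller bears costs until goods are on board at the origin port; the buyer bears freight, insurance and all costs thereafter.
Already in the invoice (seller's account under FOB): inland to port, export clearance, origin terminal — exclude.
CIF value = FOB price + freight + insurance = 44583.25 + 6003.67 + 134.45 = 50721.37
Ad valorem component: 50721.37 × 8.7% = 4412.76
Specific component: 464 × 3.17 = 1470.88
Import duty = 4412.76 + 1470.88 = 5883.64
Buyer bears: freight 6003.67 + insurance 134.45 + destination terminal 256.66 + duty 5883.64 = 12278.42
Landed cost = invoice 44583.25 + 12278.42 = 56861.67

Total landed cost: CHF 56861.67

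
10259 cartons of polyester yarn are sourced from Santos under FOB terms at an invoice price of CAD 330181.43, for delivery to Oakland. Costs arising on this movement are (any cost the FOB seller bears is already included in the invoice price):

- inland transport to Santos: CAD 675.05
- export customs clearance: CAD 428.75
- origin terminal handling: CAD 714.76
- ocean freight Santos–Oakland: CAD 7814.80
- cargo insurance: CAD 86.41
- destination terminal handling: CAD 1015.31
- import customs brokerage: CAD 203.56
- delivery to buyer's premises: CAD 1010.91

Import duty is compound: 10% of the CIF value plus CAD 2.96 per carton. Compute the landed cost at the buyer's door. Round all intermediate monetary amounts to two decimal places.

Total landed cost: CAD 404487.32

FOB: the seller bears costs until goods are on board at the origin port; the buyer bears freight, insurance and all costs thereafter.
Already in the invoice (seller's account under FOB): inland to port, export clearance, origin terminal — exclude.
CIF value = FOB price + freight + insurance = 330181.43 + 7814.80 + 86.41 = 338082.64
Ad valorem component: 338082.64 × 10% = 33808.26
Specific component: 10259 × 2.96 = 30366.64
Import duty = 33808.26 + 30366.64 = 64174.90
Buyer bears: freight 7814.80 + insurance 86.41 + destination terminal 1015.31 + brokerage 203.56 + delivery 1010.91 + duty 64174.90 = 74305.89
Landed cost = invoice 330181.43 + 74305.89 = 404487.32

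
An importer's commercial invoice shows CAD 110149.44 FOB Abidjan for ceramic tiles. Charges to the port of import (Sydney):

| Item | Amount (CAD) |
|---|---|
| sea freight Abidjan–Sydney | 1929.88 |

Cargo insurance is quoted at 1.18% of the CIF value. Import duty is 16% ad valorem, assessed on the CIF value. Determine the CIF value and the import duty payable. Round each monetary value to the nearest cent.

Let C be the CIF value. C = FOB price + freight + 1.18% × C
C − 1.18% × C = 110149.44 + 1929.88
0.9882 × C = 112079.32
C = 112079.32 / 0.9882 = 113417.65
Insurance premium = 1.18% × 113417.65 = 1338.33
Import duty = 113417.65 × 16% = 18146.82

CIF value: CAD 113417.65; import duty: CAD 18146.82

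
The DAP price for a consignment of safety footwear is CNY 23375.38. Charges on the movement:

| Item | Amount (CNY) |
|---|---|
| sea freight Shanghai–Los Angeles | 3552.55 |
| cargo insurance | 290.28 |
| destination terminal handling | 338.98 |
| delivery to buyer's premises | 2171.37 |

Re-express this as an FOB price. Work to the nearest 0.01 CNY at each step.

FOB price: CNY 17022.20

From DAP to FOB, the seller no longer bears: freight, insurance, destination terminal, delivery.
FOB price = 23375.38 − 3552.55 − 290.28 − 338.98 − 2171.37 = 17022.20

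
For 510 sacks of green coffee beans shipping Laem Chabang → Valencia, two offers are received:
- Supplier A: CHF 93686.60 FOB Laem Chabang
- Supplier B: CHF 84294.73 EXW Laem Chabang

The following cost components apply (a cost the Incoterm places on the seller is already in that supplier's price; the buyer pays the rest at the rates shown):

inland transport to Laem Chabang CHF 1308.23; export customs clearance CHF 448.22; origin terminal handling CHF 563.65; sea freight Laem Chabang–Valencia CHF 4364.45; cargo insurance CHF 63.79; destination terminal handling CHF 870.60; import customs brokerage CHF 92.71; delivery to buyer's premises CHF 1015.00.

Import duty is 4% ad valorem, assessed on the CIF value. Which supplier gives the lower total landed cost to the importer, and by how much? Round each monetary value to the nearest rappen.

Supplier B is cheaper by CHF 7354.64

Supplier A (FOB):
CIF value = FOB price + freight + insurance = 93686.60 + 4364.45 + 63.79 = 98114.84
Import duty = 98114.84 × 4% = 3924.59
Buyer bears (A): 4364.45 + 63.79 + 870.60 + 92.71 + 1015.00 = 6406.55
Landed cost (A) = invoice 93686.60 + 6406.55 + duty 3924.59 = 104017.74
Supplier B (EXW):
CIF value = EXW price + inland to port + export clearance + origin terminal + freight + insurance = 84294.73 + 1308.23 + 448.22 + 563.65 + 4364.45 + 63.79 = 91043.07
Import duty = 91043.07 × 4% = 3641.72
Buyer bears (B): 1308.23 + 448.22 + 563.65 + 4364.45 + 63.79 + 870.60 + 92.71 + 1015.00 = 8726.65
Landed cost (B) = invoice 84294.73 + 8726.65 + duty 3641.72 = 96663.10
Difference = |104017.74 − 96663.10| = 7354.64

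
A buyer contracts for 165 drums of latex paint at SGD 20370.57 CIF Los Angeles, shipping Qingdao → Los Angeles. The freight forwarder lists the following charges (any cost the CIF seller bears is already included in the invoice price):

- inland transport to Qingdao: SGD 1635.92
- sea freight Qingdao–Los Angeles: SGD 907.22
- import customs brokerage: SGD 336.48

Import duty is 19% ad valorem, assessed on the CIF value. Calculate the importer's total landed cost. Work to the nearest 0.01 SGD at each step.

Total landed cost: SGD 24577.46

CIF: the seller pays costs through ocean freight and marine insurance to the destination port.
Already in the invoice (seller's account under CIF): inland to port, freight — exclude.
The CIF price already equals the CIF value: 20370.57
Import duty = 20370.57 × 19% = 3870.41
Buyer bears: brokerage 336.48 + duty 3870.41 = 4206.89
Landed cost = invoice 20370.57 + 4206.89 = 24577.46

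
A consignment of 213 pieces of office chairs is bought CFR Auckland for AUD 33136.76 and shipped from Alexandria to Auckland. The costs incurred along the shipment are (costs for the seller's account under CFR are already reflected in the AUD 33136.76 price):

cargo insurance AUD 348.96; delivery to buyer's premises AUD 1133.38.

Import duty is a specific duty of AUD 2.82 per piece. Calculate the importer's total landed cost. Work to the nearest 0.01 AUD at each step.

CFR: the seller pays costs through ocean freight to the destination port, but not insurance.
CIF value = CFR price + insurance = 33136.76 + 348.96 = 33485.72
Import duty = 213 × 2.82 = 600.66
Buyer bears: insurance 348.96 + delivery 1133.38 + duty 600.66 = 2083.00
Landed cost = invoice 33136.76 + 2083.00 = 35219.76

Total landed cost: AUD 35219.76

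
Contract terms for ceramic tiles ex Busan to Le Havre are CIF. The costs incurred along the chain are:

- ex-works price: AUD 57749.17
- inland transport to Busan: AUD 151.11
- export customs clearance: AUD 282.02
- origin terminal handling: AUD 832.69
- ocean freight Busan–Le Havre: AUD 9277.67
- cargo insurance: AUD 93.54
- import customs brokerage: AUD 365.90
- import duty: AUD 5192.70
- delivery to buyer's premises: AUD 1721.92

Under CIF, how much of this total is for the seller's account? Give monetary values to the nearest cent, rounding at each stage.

CIF: the seller pays costs through ocean freight and marine insurance to the destination port.
Seller's account: goods 57749.17 + inland to port 151.11 + export clearance 282.02 + origin terminal 832.69 + freight 9277.67 + insurance 93.54 = 68386.20
Buyer's account: brokerage 365.90 + duty 5192.70 + delivery 1721.92 = 7280.52

Seller's account: AUD 68386.20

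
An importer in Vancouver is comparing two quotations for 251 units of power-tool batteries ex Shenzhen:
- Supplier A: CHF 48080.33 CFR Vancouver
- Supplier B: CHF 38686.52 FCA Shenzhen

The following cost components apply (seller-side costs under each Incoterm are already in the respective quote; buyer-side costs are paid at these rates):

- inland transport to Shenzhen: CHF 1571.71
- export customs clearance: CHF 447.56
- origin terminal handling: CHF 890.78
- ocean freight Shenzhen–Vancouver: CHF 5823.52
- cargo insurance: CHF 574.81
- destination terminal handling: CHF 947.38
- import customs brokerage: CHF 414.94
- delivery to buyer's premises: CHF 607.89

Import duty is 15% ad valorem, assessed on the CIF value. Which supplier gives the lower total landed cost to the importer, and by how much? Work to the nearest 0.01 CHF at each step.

Supplier A (CFR):
CIF value = CFR price + insurance = 48080.33 + 574.81 = 48655.14
Import duty = 48655.14 × 15% = 7298.27
Buyer bears (A): 574.81 + 947.38 + 414.94 + 607.89 = 2545.02
Landed cost (A) = invoice 48080.33 + 2545.02 + duty 7298.27 = 57923.62
Supplier B (FCA):
CIF value = FCA price + origin terminal + freight + insurance = 38686.52 + 890.78 + 5823.52 + 574.81 = 45975.63
Import duty = 45975.63 × 15% = 6896.34
Buyer bears (B): 890.78 + 5823.52 + 574.81 + 947.38 + 414.94 + 607.89 = 9259.32
Landed cost (B) = invoice 38686.52 + 9259.32 + duty 6896.34 = 54842.18
Difference = |57923.62 − 54842.18| = 3081.44

Supplier B is cheaper by CHF 3081.44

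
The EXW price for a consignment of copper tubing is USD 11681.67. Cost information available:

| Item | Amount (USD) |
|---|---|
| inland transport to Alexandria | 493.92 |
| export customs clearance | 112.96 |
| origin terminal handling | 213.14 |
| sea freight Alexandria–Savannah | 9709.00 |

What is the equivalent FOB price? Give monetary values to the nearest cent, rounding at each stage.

FOB price: USD 12501.69

Not relevant to the conversion: freight — on the buyer under both terms; not part of either seller's price.
From EXW to FOB, the seller additionally bears: inland to port, export clearance, origin terminal.
FOB price = 11681.67 + 493.92 + 112.96 + 213.14 = 12501.69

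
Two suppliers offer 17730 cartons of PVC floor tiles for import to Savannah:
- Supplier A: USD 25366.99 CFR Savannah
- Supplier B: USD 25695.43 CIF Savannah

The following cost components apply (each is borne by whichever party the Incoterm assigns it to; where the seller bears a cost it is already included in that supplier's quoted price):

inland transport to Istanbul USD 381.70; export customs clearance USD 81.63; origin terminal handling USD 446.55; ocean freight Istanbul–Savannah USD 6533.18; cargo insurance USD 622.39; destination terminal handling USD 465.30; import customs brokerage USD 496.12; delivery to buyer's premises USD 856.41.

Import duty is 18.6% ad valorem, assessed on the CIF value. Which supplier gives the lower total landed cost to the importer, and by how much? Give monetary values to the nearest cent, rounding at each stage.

Supplier B is cheaper by USD 348.62

Supplier A (CFR):
CIF value = CFR price + insurance = 25366.99 + 622.39 = 25989.38
Import duty = 25989.38 × 18.6% = 4834.02
Buyer bears (A): 622.39 + 465.30 + 496.12 + 856.41 = 2440.22
Landed cost (A) = invoice 25366.99 + 2440.22 + duty 4834.02 = 32641.23
Supplier B (CIF):
The CIF price already equals the CIF value: 25695.43
Import duty = 25695.43 × 18.6% = 4779.35
Buyer bears (B): 465.30 + 496.12 + 856.41 = 1817.83
Landed cost (B) = invoice 25695.43 + 1817.83 + duty 4779.35 = 32292.61
Difference = |32641.23 − 32292.61| = 348.62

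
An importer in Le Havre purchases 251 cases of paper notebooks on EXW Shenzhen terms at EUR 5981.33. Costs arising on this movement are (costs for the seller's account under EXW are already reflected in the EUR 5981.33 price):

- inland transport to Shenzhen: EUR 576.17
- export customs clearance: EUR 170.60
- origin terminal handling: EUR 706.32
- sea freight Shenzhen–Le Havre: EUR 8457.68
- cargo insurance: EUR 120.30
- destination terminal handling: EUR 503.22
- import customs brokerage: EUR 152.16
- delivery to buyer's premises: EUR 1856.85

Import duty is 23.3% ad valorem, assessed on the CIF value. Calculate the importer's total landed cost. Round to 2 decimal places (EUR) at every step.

EXW: the seller makes goods available at their premises; the buyer bears all onward costs.
CIF value = EXW price + inland to port + export clearance + origin terminal + freight + insurance = 5981.33 + 576.17 + 170.60 + 706.32 + 8457.68 + 120.30 = 16012.40
Import duty = 16012.40 × 23.3% = 3730.89
Buyer bears: inland to port 576.17 + export clearance 170.60 + origin terminal 706.32 + freight 8457.68 + insurance 120.30 + destination terminal 503.22 + brokerage 152.16 + delivery 1856.85 + duty 3730.89 = 16274.19
Landed cost = invoice 5981.33 + 16274.19 = 22255.52

Total landed cost: EUR 22255.52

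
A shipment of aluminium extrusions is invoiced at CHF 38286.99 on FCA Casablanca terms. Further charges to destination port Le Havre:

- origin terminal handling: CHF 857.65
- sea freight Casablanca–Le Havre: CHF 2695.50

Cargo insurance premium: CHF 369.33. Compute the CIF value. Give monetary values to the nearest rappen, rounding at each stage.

CIF value: CHF 42209.47

CIF = FCA price + pre-shipment costs + freight + insurance
CIF = 38286.99 + 857.65 + 2695.50 + 369.33 = 42209.47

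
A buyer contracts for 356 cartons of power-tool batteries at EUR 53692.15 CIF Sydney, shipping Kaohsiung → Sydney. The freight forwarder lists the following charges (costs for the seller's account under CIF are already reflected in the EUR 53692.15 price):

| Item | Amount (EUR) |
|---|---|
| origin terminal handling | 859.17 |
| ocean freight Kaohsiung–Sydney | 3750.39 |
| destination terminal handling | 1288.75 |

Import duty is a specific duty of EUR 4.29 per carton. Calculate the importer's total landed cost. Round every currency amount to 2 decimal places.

CIF: the seller pays costs through ocean freight and marine insurance to the destination port.
Already in the invoice (seller's account under CIF): origin terminal, freight — exclude.
The CIF price already equals the CIF value: 53692.15
Import duty = 356 × 4.29 = 1527.24
Buyer bears: destination terminal 1288.75 + duty 1527.24 = 2815.99
Landed cost = invoice 53692.15 + 2815.99 = 56508.14

Total landed cost: EUR 56508.14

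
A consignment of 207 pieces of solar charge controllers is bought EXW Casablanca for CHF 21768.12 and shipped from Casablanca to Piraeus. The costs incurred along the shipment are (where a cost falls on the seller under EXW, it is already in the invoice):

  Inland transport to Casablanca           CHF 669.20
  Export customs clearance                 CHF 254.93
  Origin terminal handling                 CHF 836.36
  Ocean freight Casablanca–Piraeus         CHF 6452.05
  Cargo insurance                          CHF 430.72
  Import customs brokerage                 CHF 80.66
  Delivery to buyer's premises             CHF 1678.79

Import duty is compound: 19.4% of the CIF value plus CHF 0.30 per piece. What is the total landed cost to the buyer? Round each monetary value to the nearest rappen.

Total landed cost: CHF 38132.74

EXW: the seller makes goods available at their premises; the buyer bears all onward costs.
CIF value = EXW price + inland to port + export clearance + origin terminal + freight + insurance = 21768.12 + 669.20 + 254.93 + 836.36 + 6452.05 + 430.72 = 30411.38
Ad valorem component: 30411.38 × 19.4% = 5899.81
Specific component: 207 × 0.30 = 62.10
Import duty = 5899.81 + 62.10 = 5961.91
Buyer bears: inland to port 669.20 + export clearance 254.93 + origin terminal 836.36 + freight 6452.05 + insurance 430.72 + brokerage 80.66 + delivery 1678.79 + duty 5961.91 = 16364.62
Landed cost = invoice 21768.12 + 16364.62 = 38132.74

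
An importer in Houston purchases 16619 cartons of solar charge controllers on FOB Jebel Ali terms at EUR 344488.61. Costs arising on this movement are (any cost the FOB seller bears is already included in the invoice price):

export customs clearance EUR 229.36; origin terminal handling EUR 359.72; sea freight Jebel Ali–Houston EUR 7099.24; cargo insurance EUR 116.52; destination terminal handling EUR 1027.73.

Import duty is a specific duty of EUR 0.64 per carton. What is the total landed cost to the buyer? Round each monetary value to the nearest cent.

FOB: the seller bears costs until goods are on board at the origin port; the buyer bears freight, insurance and all costs thereafter.
Already in the invoice (seller's account under FOB): export clearance, origin terminal — exclude.
CIF value = FOB price + freight + insurance = 344488.61 + 7099.24 + 116.52 = 351704.37
Import duty = 16619 × 0.64 = 10636.16
Buyer bears: freight 7099.24 + insurance 116.52 + destination terminal 1027.73 + duty 10636.16 = 18879.65
Landed cost = invoice 344488.61 + 18879.65 = 363368.26

Total landed cost: EUR 363368.26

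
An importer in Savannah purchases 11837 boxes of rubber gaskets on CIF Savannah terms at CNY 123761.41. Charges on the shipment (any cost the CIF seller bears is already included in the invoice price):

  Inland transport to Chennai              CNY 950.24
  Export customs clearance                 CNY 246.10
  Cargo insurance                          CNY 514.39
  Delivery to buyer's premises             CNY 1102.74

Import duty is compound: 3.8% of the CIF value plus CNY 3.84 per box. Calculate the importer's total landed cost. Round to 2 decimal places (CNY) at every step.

CIF: the seller pays costs through ocean freight and marine insurance to the destination port.
Already in the invoice (seller's account under CIF): inland to port, export clearance, insurance — exclude.
The CIF price already equals the CIF value: 123761.41
Ad valorem component: 123761.41 × 3.8% = 4702.93
Specific component: 11837 × 3.84 = 45454.08
Import duty = 4702.93 + 45454.08 = 50157.01
Buyer bears: delivery 1102.74 + duty 50157.01 = 51259.75
Landed cost = invoice 123761.41 + 51259.75 = 175021.16

Total landed cost: CNY 175021.16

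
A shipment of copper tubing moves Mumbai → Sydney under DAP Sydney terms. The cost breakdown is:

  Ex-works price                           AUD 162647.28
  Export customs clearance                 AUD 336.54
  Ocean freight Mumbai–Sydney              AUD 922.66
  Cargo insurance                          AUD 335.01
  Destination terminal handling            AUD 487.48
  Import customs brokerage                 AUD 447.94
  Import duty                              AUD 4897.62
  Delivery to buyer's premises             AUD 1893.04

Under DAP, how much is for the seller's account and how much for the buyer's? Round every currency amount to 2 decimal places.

DAP: the seller bears all costs to the named destination except import duty and clearance.
Seller's account: goods 162647.28 + export clearance 336.54 + freight 922.66 + insurance 335.01 + destination terminal 487.48 + delivery 1893.04 = 166622.01
Buyer's account: brokerage 447.94 + duty 4897.62 = 5345.56

Seller: AUD 166622.01; buyer: AUD 5345.56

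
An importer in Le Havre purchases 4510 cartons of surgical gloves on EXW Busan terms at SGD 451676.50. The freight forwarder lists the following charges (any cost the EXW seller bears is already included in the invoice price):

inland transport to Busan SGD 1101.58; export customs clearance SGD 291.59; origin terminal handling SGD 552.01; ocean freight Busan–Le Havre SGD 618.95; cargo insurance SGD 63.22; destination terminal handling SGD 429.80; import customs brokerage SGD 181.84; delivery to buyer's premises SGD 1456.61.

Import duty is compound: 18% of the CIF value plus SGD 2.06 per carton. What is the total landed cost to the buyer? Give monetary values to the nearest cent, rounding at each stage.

Total landed cost: SGD 547437.39

EXW: the seller makes goods available at their premises; the buyer bears all onward costs.
CIF value = EXW price + inland to port + export clearance + origin terminal + freight + insurance = 451676.50 + 1101.58 + 291.59 + 552.01 + 618.95 + 63.22 = 454303.85
Ad valorem component: 454303.85 × 18% = 81774.69
Specific component: 4510 × 2.06 = 9290.60
Import duty = 81774.69 + 9290.60 = 91065.29
Buyer bears: inland to port 1101.58 + export clearance 291.59 + origin terminal 552.01 + freight 618.95 + insurance 63.22 + destination terminal 429.80 + brokerage 181.84 + delivery 1456.61 + duty 91065.29 = 95760.89
Landed cost = invoice 451676.50 + 95760.89 = 547437.39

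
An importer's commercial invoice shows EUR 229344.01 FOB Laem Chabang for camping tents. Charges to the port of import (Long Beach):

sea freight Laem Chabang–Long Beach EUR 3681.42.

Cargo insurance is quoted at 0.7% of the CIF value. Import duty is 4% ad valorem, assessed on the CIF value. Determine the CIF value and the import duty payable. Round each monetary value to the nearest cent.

Let C be the CIF value. C = FOB price + freight + 0.7% × C
C − 0.7% × C = 229344.01 + 3681.42
0.993 × C = 233025.43
C = 233025.43 / 0.993 = 234668.11
Insurance premium = 0.7% × 234668.11 = 1642.68
Import duty = 234668.11 × 4% = 9386.72

CIF value: EUR 234668.11; import duty: EUR 9386.72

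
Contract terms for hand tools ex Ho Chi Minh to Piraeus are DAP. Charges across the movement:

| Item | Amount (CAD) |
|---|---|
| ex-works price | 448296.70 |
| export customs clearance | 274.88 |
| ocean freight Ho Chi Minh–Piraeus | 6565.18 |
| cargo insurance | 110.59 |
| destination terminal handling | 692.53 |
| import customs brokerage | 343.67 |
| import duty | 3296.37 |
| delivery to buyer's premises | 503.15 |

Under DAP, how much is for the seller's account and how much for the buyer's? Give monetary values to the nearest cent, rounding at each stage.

Seller: CAD 456443.03; buyer: CAD 3640.04

DAP: the seller bears all costs to the named destination except import duty and clearance.
Seller's account: goods 448296.70 + export clearance 274.88 + freight 6565.18 + insurance 110.59 + destination terminal 692.53 + delivery 503.15 = 456443.03
Buyer's account: brokerage 343.67 + duty 3296.37 = 3640.04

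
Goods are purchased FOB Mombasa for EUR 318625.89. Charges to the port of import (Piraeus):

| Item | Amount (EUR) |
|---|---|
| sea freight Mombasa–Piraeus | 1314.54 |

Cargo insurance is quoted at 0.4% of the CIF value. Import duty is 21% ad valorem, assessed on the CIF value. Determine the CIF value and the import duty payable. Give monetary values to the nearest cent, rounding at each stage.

Let C be the CIF value. C = FOB price + freight + 0.4% × C
C − 0.4% × C = 318625.89 + 1314.54
0.996 × C = 319940.43
C = 319940.43 / 0.996 = 321225.33
Insurance premium = 0.4% × 321225.33 = 1284.90
Import duty = 321225.33 × 21% = 67457.32

CIF value: EUR 321225.33; import duty: EUR 67457.32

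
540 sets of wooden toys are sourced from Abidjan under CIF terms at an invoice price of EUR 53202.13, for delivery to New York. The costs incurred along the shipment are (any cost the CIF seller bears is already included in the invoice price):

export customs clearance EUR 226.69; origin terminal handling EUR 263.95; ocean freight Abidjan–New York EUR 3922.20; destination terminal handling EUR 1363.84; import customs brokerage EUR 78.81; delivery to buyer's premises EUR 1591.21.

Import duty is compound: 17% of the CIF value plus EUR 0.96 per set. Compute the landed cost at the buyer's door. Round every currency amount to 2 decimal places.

CIF: the seller pays costs through ocean freight and marine insurance to the destination port.
Already in the invoice (seller's account under CIF): export clearance, origin terminal, freight — exclude.
The CIF price already equals the CIF value: 53202.13
Ad valorem component: 53202.13 × 17% = 9044.36
Specific component: 540 × 0.96 = 518.40
Import duty = 9044.36 + 518.40 = 9562.76
Buyer bears: destination terminal 1363.84 + brokerage 78.81 + delivery 1591.21 + duty 9562.76 = 12596.62
Landed cost = invoice 53202.13 + 12596.62 = 65798.75

Total landed cost: EUR 65798.75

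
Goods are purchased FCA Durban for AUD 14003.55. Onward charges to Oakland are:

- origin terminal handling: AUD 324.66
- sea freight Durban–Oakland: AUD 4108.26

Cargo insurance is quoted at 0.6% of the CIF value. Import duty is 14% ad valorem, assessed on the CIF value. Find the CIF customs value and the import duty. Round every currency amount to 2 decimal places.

CIF value: AUD 18547.76; import duty: AUD 2596.69

Let C be the CIF value. C = FCA price + pre-shipment costs + freight + 0.6% × C
C − 0.6% × C = 14003.55 + 324.66 + 4108.26
0.994 × C = 18436.47
C = 18436.47 / 0.994 = 18547.76
Insurance premium = 0.6% × 18547.76 = 111.29
Import duty = 18547.76 × 14% = 2596.69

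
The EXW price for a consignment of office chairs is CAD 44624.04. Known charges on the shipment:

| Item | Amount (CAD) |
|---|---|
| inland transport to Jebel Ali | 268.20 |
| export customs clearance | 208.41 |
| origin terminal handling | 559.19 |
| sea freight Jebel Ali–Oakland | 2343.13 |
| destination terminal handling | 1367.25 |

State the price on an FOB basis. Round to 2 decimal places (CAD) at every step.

FOB price: CAD 45659.84

Not relevant to the conversion: destination terminal, freight — on the buyer under both terms; not part of either seller's price.
From EXW to FOB, the seller additionally bears: inland to port, export clearance, origin terminal.
FOB price = 44624.04 + 268.20 + 208.41 + 559.19 = 45659.84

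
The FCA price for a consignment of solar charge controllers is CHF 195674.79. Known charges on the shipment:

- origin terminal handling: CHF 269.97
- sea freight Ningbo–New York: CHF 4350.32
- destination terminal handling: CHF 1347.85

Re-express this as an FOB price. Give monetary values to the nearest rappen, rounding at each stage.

FOB price: CHF 195944.76

Not relevant to the conversion: destination terminal, freight — on the buyer under both terms; not part of either seller's price.
From FCA to FOB, the seller additionally bears: origin terminal.
FOB price = 195674.79 + 269.97 = 195944.76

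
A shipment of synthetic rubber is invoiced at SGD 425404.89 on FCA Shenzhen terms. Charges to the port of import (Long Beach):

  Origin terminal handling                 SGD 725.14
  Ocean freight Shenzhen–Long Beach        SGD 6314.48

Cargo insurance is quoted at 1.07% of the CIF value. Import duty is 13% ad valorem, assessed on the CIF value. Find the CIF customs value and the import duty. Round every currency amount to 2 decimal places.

CIF value: SGD 437121.71; import duty: SGD 56825.82

Let C be the CIF value. C = FCA price + pre-shipment costs + freight + 1.07% × C
C − 1.07% × C = 425404.89 + 725.14 + 6314.48
0.9893 × C = 432444.51
C = 432444.51 / 0.9893 = 437121.71
Insurance premium = 1.07% × 437121.71 = 4677.20
Import duty = 437121.71 × 13% = 56825.82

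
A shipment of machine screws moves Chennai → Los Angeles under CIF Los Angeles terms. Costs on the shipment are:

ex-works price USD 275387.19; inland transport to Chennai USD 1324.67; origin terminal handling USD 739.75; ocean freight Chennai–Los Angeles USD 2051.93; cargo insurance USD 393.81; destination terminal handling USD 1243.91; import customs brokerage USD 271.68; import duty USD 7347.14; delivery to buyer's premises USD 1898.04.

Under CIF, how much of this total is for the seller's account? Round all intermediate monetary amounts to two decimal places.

Seller's account: USD 279897.35

CIF: the seller pays costs through ocean freight and marine insurance to the destination port.
Seller's account: goods 275387.19 + inland to port 1324.67 + origin terminal 739.75 + freight 2051.93 + insurance 393.81 = 279897.35
Buyer's account: destination terminal 1243.91 + brokerage 271.68 + duty 7347.14 + delivery 1898.04 = 10760.77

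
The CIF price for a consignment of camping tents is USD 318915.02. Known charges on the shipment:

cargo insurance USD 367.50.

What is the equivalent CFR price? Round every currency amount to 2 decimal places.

From CIF to CFR, the seller no longer bears: insurance.
CFR price = 318915.02 − 367.50 = 318547.52

CFR price: USD 318547.52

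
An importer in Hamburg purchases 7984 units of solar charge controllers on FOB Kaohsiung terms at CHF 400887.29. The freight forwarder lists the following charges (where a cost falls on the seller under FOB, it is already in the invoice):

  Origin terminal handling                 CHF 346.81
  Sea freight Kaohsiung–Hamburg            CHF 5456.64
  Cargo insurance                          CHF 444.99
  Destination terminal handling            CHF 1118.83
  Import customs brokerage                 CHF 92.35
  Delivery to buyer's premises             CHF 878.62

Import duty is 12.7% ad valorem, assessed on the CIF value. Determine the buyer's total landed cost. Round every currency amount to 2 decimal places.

Total landed cost: CHF 460540.91

FOB: the seller bears costs until goods are on board at the origin port; the buyer bears freight, insurance and all costs thereafter.
Already in the invoice (seller's account under FOB): origin terminal — exclude.
CIF value = FOB price + freight + insurance = 400887.29 + 5456.64 + 444.99 = 406788.92
Import duty = 406788.92 × 12.7% = 51662.19
Buyer bears: freight 5456.64 + insurance 444.99 + destination terminal 1118.83 + brokerage 92.35 + delivery 878.62 + duty 51662.19 = 59653.62
Landed cost = invoice 400887.29 + 59653.62 = 460540.91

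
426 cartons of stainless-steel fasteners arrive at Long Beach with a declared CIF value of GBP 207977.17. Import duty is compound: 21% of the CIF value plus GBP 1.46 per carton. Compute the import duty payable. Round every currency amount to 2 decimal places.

Ad valorem component: 207977.17 × 21% = 43675.21
Specific component: 426 × 1.46 = 621.96
Import duty = 43675.21 + 621.96 = 44297.17

Import duty: GBP 44297.17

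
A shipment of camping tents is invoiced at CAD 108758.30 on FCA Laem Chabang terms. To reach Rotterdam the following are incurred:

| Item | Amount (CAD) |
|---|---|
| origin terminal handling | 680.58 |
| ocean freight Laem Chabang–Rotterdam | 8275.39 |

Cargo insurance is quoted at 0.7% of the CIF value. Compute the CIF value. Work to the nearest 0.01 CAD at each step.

Let C be the CIF value. C = FCA price + pre-shipment costs + freight + 0.7% × C
C − 0.7% × C = 108758.30 + 680.58 + 8275.39
0.993 × C = 117714.27
C = 117714.27 / 0.993 = 118544.08
Insurance premium = 0.7% × 118544.08 = 829.81

CIF value: CAD 118544.08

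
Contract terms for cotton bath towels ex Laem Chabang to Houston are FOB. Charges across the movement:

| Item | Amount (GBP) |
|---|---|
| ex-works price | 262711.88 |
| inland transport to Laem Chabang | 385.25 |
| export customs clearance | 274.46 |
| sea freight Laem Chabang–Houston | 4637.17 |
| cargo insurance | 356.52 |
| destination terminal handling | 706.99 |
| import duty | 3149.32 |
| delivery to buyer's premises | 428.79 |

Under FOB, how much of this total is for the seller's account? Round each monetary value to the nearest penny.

FOB: the seller bears costs until goods are on board at the origin port; the buyer bears freight, insurance and all costs thereafter.
Seller's account: goods 262711.88 + inland to port 385.25 + export clearance 274.46 = 263371.59
Buyer's account: freight 4637.17 + insurance 356.52 + destination terminal 706.99 + duty 3149.32 + delivery 428.79 = 9278.79

Seller's account: GBP 263371.59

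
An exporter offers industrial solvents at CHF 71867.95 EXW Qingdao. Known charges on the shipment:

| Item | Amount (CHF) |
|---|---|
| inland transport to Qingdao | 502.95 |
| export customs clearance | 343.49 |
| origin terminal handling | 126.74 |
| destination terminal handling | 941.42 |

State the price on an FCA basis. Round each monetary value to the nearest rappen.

Not relevant to the conversion: origin terminal, destination terminal — on the buyer under both terms; not part of either seller's price.
From EXW to FCA, the seller additionally bears: inland to port, export clearance.
FCA price = 71867.95 + 502.95 + 343.49 = 72714.39

FCA price: CHF 72714.39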